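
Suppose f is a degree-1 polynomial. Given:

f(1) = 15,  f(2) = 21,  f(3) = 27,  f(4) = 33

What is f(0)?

9

Write f(t) = at + b; the 4 given values yield a linear system in the 2 coefficients.
Solving, f(t) = 6t + 9.
The constant term is f(0) = 9.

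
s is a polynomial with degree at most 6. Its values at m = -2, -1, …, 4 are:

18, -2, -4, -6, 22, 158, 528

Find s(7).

First differences: -20, -2, -2, 28, 136, 370. Second differences: 18, 0, 30, 108, 234. Third differences: -18, 30, 78, 126. Fourth differences: 48, 48, 48.
Level-4 differences are constant, so s has degree 4.
Fitting a degree-4 polynomial gives s(m) = 2m^4 + m³ - 2m² - 3m - 4.
Then s(7) = 5022.

5022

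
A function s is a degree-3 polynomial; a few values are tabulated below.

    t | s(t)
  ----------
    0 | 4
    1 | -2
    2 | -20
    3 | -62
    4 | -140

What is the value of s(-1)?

10

First differences: -6, -18, -42, -78. Second differences: -12, -24, -36. Third differences: -12, -12.
Level-3 differences are constant, so s has degree 3.
Fitting a degree-3 polynomial gives s(t) = -2t³ - 4t + 4.
Then s(-1) = 10.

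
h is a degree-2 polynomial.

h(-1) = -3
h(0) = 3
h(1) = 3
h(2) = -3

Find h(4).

-33

First differences: 6, 0, -6. Second differences: -6, -6.
Level-2 differences are constant, so h has degree 2.
Fitting a degree-2 polynomial gives h(k) = -3k² + 3k + 3.
Then h(4) = -33.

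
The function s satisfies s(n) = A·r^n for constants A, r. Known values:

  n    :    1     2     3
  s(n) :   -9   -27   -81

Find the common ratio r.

3

Consecutive ratio: -27/(-9) = 3, and -81/(-27) = 3, so r = 3.
Then A·3^1 = -9 gives A = -3, and s(n) = -3·3^n.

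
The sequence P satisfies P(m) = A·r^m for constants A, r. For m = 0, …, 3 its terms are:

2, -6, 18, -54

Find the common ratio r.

Consecutive ratio: -6/2 = -3, and 18/(-6) = -3, so r = -3.
Then A·(-3)^0 = 2 gives A = 2, and P(m) = 2·(-3)^m.

-3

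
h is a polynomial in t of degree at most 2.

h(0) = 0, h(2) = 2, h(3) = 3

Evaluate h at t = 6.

6

Write h(t) = at² + bt + c; the 3 given values yield a linear system in the 3 coefficients.
Solving, the leading coefficient vanishes, and h(t) = t.
Then h(6) = 6.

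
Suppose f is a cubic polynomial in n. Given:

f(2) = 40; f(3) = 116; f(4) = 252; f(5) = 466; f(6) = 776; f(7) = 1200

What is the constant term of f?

-4

First differences: 76, 136, 214, 310, 424. Second differences: 60, 78, 96, 114. Third differences: 18, 18, 18.
Level-3 differences are constant, so f has degree 3.
Fitting a degree-3 polynomial gives f(n) = 3n³ + 3n² + 4n - 4.
The constant term is f(0) = -4.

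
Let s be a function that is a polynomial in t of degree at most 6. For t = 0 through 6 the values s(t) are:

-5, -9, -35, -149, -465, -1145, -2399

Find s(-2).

First differences: -4, -26, -114, -316, -680, -1254. Second differences: -22, -88, -202, -364, -574. Third differences: -66, -114, -162, -210. Fourth differences: -48, -48, -48.
Level-4 differences are constant, so s has degree 4.
Fitting a degree-4 polynomial gives s(t) = -2t^4 + t³ - 3t - 5.
Then s(-2) = -39.

-39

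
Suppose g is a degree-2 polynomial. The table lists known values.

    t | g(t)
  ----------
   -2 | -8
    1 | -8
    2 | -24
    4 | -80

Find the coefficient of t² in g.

-4

Write g(t) = at² + bt + c; the 4 given values yield a linear system in the 3 coefficients.
Solving, g(t) = -4t² - 4t.
The coefficient of t² is -4.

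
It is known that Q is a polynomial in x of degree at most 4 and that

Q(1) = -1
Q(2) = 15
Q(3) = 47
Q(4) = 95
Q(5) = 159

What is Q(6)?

239

First differences: 16, 32, 48, 64. Second differences: 16, 16, 16.
Level-2 differences are constant, so Q has degree 2.
Extending the table by one column gives the next first difference 80, so Q(6) = 159 + 80 = 239.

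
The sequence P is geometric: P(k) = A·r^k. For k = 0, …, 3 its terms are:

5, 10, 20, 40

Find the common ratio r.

Consecutive ratio: 10/5 = 2, and 20/10 = 2, so r = 2.
Then A·2^0 = 5 gives A = 5, and P(k) = 5·2^k.

2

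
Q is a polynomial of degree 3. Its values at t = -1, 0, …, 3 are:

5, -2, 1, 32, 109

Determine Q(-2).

4

First differences: -7, 3, 31, 77. Second differences: 10, 28, 46. Third differences: 18, 18.
Level-3 differences are constant, so Q has degree 3.
Fitting a degree-3 polynomial gives Q(t) = 3t³ + 5t² - 5t - 2.
Then Q(-2) = 4.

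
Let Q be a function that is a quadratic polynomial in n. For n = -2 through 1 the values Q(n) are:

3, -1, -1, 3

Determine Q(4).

First differences: -4, 0, 4. Second differences: 4, 4.
Level-2 differences are constant, so Q has degree 2.
Fitting a degree-2 polynomial gives Q(n) = 2n² + 2n - 1.
Then Q(4) = 39.

39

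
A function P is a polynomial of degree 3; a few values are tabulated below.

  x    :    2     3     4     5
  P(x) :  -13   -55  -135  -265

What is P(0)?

5

Write P(x) = ax³ + bx² + cx + d; the 4 given values yield a linear system in the 4 coefficients.
Solving, P(x) = -2x³ - x² + x + 5.
Then P(0) = 5.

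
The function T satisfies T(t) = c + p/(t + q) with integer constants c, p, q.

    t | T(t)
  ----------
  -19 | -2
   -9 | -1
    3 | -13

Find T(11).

-5

(T(t) − c)(t + q) = p for each data point; the three points give a linear system in c and q, then p follows.
Solving: c = -3, q = -1, p = -20, so T(t) = -3 − 20/(t − 1).
Then T(11) = -3 − 20/10 = -5.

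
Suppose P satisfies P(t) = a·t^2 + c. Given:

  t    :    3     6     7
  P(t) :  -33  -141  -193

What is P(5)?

From P(3) = -33 and P(6) = -141: 9a + c = -33 and 36a + c = -141.
Subtracting: 27a = -108, so a = -4; then c = -33 − (-4)·9 = 3.
So P(t) = -4t² + 3, and P(5) = -97.

-97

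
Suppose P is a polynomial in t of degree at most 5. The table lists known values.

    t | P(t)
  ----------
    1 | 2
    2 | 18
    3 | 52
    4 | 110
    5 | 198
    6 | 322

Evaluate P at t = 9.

970

Write P(t) = at^5 + bt^4 + ct³ + dt² + et + p; the 6 given values yield a linear system in the 6 coefficients.
Solving, the top 2 coefficients vanish, and P(t) = t³ + 3t² - 2.
Then P(9) = 970.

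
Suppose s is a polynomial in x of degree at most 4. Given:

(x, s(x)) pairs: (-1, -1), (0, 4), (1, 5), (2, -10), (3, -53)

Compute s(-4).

Write s(x) = ax^4 + bx³ + cx² + dx + e; the 5 given values yield a linear system in the 5 coefficients.
Solving, the leading coefficient vanishes, and s(x) = -2x³ - 2x² + 5x + 4.
Then s(-4) = 80.

80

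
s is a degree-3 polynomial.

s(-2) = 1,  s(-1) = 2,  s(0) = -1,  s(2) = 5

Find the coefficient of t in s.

Write s(t) = at³ + bt² + ct + d; the 4 given values yield a linear system in the 4 coefficients.
Solving, s(t) = t³ + t² - 3t - 1.
The coefficient of t is -3.

-3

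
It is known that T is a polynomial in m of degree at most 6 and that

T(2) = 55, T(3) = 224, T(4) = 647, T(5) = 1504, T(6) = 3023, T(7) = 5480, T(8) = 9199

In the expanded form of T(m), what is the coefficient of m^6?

First differences: 169, 423, 857, 1519, 2457, 3719. Second differences: 254, 434, 662, 938, 1262. Third differences: 180, 228, 276, 324. Fourth differences: 48, 48, 48.
Level-4 differences are constant, so T has degree 4.
Fitting a degree-4 polynomial gives T(m) = 2m^4 + 2m³ - m² + 6m - 1.
The coefficient of m^6 is 0.

0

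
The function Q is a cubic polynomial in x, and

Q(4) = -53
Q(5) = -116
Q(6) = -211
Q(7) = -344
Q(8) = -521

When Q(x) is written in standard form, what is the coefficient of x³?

-1

Write Q(x) = ax³ + bx² + cx + d; the 5 given values yield a linear system in the 4 coefficients.
Solving, Q(x) = -x³ - x² + 7x - 1.
The coefficient of x³ is -1.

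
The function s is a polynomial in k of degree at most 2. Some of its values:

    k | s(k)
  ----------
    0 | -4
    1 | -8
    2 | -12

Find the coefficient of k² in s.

First differences: -4, -4.
Level-1 differences are constant, so s has degree 1.
Fitting a degree-1 polynomial gives s(k) = -4k - 4.
The coefficient of k² is 0.

0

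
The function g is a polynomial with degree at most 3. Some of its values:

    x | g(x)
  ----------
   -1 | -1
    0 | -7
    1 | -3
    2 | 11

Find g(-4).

First differences: -6, 4, 14. Second differences: 10, 10.
Level-2 differences are constant, so g has degree 2.
Fitting a degree-2 polynomial gives g(x) = 5x² - x - 7.
Then g(-4) = 77.

77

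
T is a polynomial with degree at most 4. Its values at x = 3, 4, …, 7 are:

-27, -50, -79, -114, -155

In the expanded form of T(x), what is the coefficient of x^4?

0

First differences: -23, -29, -35, -41. Second differences: -6, -6, -6.
Level-2 differences are constant, so T has degree 2.
Fitting a degree-2 polynomial gives T(x) = -3x² - 2x + 6.
The coefficient of x^4 is 0.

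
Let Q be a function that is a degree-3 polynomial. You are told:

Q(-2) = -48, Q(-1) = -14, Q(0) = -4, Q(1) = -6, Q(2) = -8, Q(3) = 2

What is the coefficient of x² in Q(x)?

-6

First differences: 34, 10, -2, -2, 10. Second differences: -24, -12, 0, 12. Third differences: 12, 12, 12.
Level-3 differences are constant, so Q has degree 3.
Fitting a degree-3 polynomial gives Q(x) = 2x³ - 6x² + 2x - 4.
The coefficient of x² is -6.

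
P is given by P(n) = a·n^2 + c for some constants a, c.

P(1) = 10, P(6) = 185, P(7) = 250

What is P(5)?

From P(1) = 10 and P(6) = 185: 1a + c = 10 and 36a + c = 185.
Subtracting: 35a = 175, so a = 5; then c = 10 − 5·1 = 5.
So P(n) = 5n² + 5, and P(5) = 130.

130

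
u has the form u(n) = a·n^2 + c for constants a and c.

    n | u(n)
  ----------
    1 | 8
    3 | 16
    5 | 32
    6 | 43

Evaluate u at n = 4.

From u(1) = 8 and u(3) = 16: 1a + c = 8 and 9a + c = 16.
Subtracting: 8a = 8, so a = 1; then c = 8 − 1·1 = 7.
So u(n) = 1n² + 7, and u(4) = 23.

23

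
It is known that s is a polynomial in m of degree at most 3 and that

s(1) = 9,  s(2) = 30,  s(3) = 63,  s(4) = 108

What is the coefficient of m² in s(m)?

Write s(m) = am³ + bm² + cm + d; the 4 given values yield a linear system in the 4 coefficients.
Solving, the leading coefficient vanishes, and s(m) = 6m² + 3m.
The coefficient of m² is 6.

6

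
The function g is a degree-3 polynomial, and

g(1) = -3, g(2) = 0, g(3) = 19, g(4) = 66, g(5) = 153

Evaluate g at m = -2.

First differences: 3, 19, 47, 87. Second differences: 16, 28, 40. Third differences: 12, 12.
Level-3 differences are constant, so g has degree 3.
Fitting a degree-3 polynomial gives g(m) = 2m³ - 4m² + m - 2.
Then g(-2) = -36.

-36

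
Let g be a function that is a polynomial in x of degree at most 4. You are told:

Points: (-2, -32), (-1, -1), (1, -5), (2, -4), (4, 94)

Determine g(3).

Write g(x) = ax^4 + bx³ + cx² + dx + e; the 5 given values yield a linear system in the 5 coefficients.
Solving, the leading coefficient vanishes, and g(x) = 3x³ - 5x² - 5x + 2.
Then g(3) = 23.

23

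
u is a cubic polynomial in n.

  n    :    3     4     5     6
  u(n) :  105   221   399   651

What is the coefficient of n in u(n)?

-7

Write u(n) = an³ + bn² + cn + d; the 4 given values yield a linear system in the 4 coefficients.
Solving, u(n) = 2n³ + 7n² - 7n + 9.
The coefficient of n is -7.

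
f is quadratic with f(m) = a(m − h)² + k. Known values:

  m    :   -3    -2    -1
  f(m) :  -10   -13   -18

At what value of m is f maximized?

First differences -3, -5; second difference -2 = 2a, so a = -1.
Expanding, the m-coefficient is −2ah = 2h; matching it to the data gives h = -4, and then k = -9.
So f(m) = -1(m + 4)² − 9.
Hence h = -4.

-4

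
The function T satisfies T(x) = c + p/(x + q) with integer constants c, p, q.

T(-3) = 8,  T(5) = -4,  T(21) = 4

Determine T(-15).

6

(T(x) − c)(x + q) = p for each data point; the three points give a linear system in c and q, then p follows.
Solving: c = 5, q = -3, p = -18, so T(x) = 5 − 18/(x − 3).
Then T(-15) = 5 − 18/(-18) = 6.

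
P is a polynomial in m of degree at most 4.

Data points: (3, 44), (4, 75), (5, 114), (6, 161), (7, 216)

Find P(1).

6

First differences: 31, 39, 47, 55. Second differences: 8, 8, 8.
Level-2 differences are constant, so P has degree 2.
Fitting a degree-2 polynomial gives P(m) = 4m² + 3m - 1.
Then P(1) = 6.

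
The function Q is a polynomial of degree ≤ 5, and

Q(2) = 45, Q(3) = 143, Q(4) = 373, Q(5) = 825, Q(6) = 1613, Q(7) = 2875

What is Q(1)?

First differences: 98, 230, 452, 788, 1262. Second differences: 132, 222, 336, 474. Third differences: 90, 114, 138. Fourth differences: 24, 24.
Level-4 differences are constant, so Q has degree 4.
Fitting a degree-4 polynomial gives Q(m) = m^4 + m³ + 2m² + 4m + 5.
Then Q(1) = 13.

13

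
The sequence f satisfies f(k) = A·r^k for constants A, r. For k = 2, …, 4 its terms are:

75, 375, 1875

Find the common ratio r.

5

Consecutive ratio: 375/75 = 5, and 1875/375 = 5, so r = 5.
Then A·5^2 = 75 gives A = 3, and f(k) = 3·5^k.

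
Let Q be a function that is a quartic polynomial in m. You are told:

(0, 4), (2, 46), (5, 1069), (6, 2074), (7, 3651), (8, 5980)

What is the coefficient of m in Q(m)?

Write Q(m) = am^4 + bm³ + cm² + dm + e; the 6 given values yield a linear system in the 5 coefficients.
Solving, Q(m) = m^4 + 4m³ - 3m² + 3m + 4.
The coefficient of m is 3.

3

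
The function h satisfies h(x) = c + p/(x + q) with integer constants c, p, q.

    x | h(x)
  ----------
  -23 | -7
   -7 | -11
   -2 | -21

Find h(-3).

(h(x) − c)(x + q) = p for each data point; the three points give a linear system in c and q, then p follows.
Solving: c = -5, q = -1, p = 48, so h(x) = -5 + 48/(x − 1).
Then h(-3) = -5 + 48/(-4) = -17.

-17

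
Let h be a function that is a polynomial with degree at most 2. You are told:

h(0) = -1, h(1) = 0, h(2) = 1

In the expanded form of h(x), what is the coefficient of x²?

Write h(x) = ax² + bx + c; the 3 given values yield a linear system in the 3 coefficients.
Solving, the leading coefficient vanishes, and h(x) = x - 1.
The coefficient of x² is 0.

0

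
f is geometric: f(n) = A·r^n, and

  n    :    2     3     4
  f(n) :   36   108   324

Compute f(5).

Consecutive ratio: 108/36 = 3, and 324/108 = 3, so r = 3.
Then A·3^2 = 36 gives A = 4, and f(n) = 4·3^n.
f(5) = 4·3^5 = 972.

972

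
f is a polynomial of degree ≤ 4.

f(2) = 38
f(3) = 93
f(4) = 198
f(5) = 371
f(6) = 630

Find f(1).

Write f(k) = ak^4 + bk³ + ck² + dk + e; the 5 given values yield a linear system in the 5 coefficients.
Solving, the leading coefficient vanishes, and f(k) = 3k³ - 2k² + 8k + 6.
Then f(1) = 15.

15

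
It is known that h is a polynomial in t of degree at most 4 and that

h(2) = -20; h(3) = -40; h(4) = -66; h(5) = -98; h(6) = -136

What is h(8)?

Write h(t) = at^4 + bt³ + ct² + dt + e; the 5 given values yield a linear system in the 5 coefficients.
Solving, the top 2 coefficients vanish, and h(t) = -3t² - 5t + 2.
Then h(8) = -230.

-230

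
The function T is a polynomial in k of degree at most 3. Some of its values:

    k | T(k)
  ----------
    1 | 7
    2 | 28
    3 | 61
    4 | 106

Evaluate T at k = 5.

Write T(k) = ak³ + bk² + ck + d; the 4 given values yield a linear system in the 4 coefficients.
Solving, the leading coefficient vanishes, and T(k) = 6k² + 3k - 2.
Then T(5) = 163.

163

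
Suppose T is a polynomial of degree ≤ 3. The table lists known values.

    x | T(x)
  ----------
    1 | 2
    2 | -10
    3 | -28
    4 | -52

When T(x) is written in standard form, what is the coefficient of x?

-3

Write T(x) = ax³ + bx² + cx + d; the 4 given values yield a linear system in the 4 coefficients.
Solving, the leading coefficient vanishes, and T(x) = -3x² - 3x + 8.
The coefficient of x is -3.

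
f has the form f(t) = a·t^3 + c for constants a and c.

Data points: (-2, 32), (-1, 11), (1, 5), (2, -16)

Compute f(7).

-1021

From f(-2) = 32 and f(-1) = 11: -8a + c = 32 and -1a + c = 11.
Subtracting: 7a = -21, so a = -3; then c = 32 − (-3)·(-8) = 8.
So f(t) = -3t³ + 8, and f(7) = -1021.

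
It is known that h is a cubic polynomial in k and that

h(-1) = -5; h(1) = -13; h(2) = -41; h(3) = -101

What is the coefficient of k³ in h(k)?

Write h(k) = ak³ + bk² + ck + d; the 4 given values yield a linear system in the 4 coefficients.
Solving, h(k) = -2k³ - 4k² - 2k - 5.
The coefficient of k³ is -2.

-2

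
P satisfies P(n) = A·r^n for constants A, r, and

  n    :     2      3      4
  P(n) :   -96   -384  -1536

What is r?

Consecutive ratio: -384/(-96) = 4, and -1536/(-384) = 4, so r = 4.
Then A·4^2 = -96 gives A = -6, and P(n) = -6·4^n.

4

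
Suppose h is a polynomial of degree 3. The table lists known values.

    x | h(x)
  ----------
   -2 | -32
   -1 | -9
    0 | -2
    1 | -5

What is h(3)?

-17

Write h(x) = ax³ + bx² + cx + d; the 4 given values yield a linear system in the 4 coefficients.
Solving, h(x) = x³ - 5x² + x - 2.
Then h(3) = -17.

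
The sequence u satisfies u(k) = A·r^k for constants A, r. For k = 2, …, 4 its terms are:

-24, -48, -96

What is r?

Consecutive ratio: -48/(-24) = 2, and -96/(-48) = 2, so r = 2.
Then A·2^2 = -24 gives A = -6, and u(k) = -6·2^k.

2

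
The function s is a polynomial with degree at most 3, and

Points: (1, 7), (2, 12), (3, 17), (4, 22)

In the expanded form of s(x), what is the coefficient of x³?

First differences: 5, 5, 5.
Level-1 differences are constant, so s has degree 1.
Fitting a degree-1 polynomial gives s(x) = 5x + 2.
The coefficient of x³ is 0.

0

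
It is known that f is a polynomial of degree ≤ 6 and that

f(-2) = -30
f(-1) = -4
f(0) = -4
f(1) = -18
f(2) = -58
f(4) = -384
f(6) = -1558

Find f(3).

Write f(x) = ax^6 + bx^5 + cx^4 + dx³ + ex² + px + q; the 7 given values yield a linear system in the 7 coefficients.
Solving, the top 2 coefficients vanish, and f(x) = -x^4 - 6x² - 7x - 4.
Then f(3) = -160.

-160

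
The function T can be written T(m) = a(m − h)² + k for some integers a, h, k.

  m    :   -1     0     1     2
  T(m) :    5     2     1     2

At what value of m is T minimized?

First differences -3, -1, 1; second difference 2 = 2a, so a = 1.
Expanding, the m-coefficient is −2ah = -2h; matching it to the data gives h = 1, and then k = 1.
So T(m) = 1(m − 1)² + 1.
Hence h = 1.

1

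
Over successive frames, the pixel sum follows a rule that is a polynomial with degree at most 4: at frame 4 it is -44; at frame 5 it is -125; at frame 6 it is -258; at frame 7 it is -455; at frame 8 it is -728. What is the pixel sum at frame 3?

-3

Write the value at m as u(m).
Write u(m) = am^4 + bm³ + cm² + dm + e; the 5 given values yield a linear system in the 5 coefficients.
Solving, the leading coefficient vanishes, and u(m) = -2m³ + 4m² + 5m.
Then u(3) = -3.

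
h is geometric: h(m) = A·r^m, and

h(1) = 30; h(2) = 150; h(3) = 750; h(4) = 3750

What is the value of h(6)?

Consecutive ratio: 150/30 = 5, and 750/150 = 5, so r = 5.
Then A·5^1 = 30 gives A = 6, and h(m) = 6·5^m.
h(6) = 6·5^6 = 93750.

93750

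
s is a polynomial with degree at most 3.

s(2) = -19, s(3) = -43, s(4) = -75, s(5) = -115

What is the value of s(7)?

First differences: -24, -32, -40. Second differences: -8, -8.
Level-2 differences are constant, so s has degree 2.
Fitting a degree-2 polynomial gives s(n) = -4n² - 4n + 5.
Then s(7) = -219.

-219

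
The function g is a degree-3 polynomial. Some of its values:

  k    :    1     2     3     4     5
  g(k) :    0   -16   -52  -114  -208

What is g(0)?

First differences: -16, -36, -62, -94. Second differences: -20, -26, -32. Third differences: -6, -6.
Level-3 differences are constant, so g has degree 3.
Fitting a degree-3 polynomial gives g(k) = -k³ - 4k² + 3k + 2.
The constant term is g(0) = 2.

2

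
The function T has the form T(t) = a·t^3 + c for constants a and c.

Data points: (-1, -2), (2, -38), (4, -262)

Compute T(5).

-506

From T(-1) = -2 and T(2) = -38: -1a + c = -2 and 8a + c = -38.
Subtracting: 9a = -36, so a = -4; then c = -2 − (-4)·(-1) = -6.
So T(t) = -4t³ − 6, and T(5) = -506.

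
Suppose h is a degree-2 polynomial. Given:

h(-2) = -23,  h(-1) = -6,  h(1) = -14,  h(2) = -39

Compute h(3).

-78

Write h(m) = am² + bm + c; the 4 given values yield a linear system in the 3 coefficients.
Solving, h(m) = -7m² - 4m - 3.
Then h(3) = -78.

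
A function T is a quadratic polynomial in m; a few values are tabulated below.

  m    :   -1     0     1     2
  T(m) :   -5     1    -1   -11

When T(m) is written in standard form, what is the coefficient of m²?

-4

First differences: 6, -2, -10. Second differences: -8, -8.
Level-2 differences are constant, so T has degree 2.
Fitting a degree-2 polynomial gives T(m) = -4m² + 2m + 1.
The coefficient of m² is -4.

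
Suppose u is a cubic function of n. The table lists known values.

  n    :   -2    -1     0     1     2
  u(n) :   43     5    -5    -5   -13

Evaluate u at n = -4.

First differences: -38, -10, 0, -8. Second differences: 28, 10, -8. Third differences: -18, -18.
Level-3 differences are constant, so u has degree 3.
Fitting a degree-3 polynomial gives u(n) = -3n³ + 5n² - 2n - 5.
Then u(-4) = 275.

275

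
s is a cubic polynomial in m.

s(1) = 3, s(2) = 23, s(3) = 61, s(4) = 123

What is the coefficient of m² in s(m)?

Write s(m) = am³ + bm² + cm + d; the 4 given values yield a linear system in the 4 coefficients.
Solving, s(m) = m³ + 3m² + 4m - 5.
The coefficient of m² is 3.

3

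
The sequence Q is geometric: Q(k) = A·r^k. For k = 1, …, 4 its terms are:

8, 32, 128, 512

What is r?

4

Consecutive ratio: 32/8 = 4, and 128/32 = 4, so r = 4.
Then A·4^1 = 8 gives A = 2, and Q(k) = 2·4^k.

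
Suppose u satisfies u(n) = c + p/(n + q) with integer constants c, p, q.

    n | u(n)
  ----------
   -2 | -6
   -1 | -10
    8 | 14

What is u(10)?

(u(n) − c)(n + q) = p for each data point; the three points give a linear system in c and q, then p follows.
Solving: c = 6, q = -2, p = 48, so u(n) = 6 + 48/(n − 2).
Then u(10) = 6 + 48/8 = 12.

12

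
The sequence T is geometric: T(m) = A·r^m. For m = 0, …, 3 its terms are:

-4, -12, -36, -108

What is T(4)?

-324

Consecutive ratio: -12/(-4) = 3, and -36/(-12) = 3, so r = 3.
Then A·3^0 = -4 gives A = -4, and T(m) = -4·3^m.
T(4) = -4·3^4 = -324.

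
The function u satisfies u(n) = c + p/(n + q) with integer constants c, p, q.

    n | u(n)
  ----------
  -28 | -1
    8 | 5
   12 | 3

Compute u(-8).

(u(n) − c)(n + q) = p for each data point; the three points give a linear system in c and q, then p follows.
Solving: c = 0, q = -2, p = 30, so u(n) = 30/(n − 2).
Then u(-8) = 0 + 30/(-10) = -3.

-3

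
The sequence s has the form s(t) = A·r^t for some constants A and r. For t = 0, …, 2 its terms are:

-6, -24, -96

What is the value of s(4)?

Consecutive ratio: -24/(-6) = 4, and -96/(-24) = 4, so r = 4.
Then A·4^0 = -6 gives A = -6, and s(t) = -6·4^t.
s(4) = -6·4^4 = -1536.

-1536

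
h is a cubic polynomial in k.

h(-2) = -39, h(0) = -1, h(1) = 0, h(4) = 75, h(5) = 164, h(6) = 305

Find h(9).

1160

Write h(k) = ak³ + bk² + ck + d; the 6 given values yield a linear system in the 4 coefficients.
Solving, h(k) = 2k³ - 4k² + 3k - 1.
Then h(9) = 1160.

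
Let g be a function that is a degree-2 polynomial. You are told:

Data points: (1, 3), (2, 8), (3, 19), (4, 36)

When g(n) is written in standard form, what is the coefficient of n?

-4

Write g(n) = an² + bn + c; the 4 given values yield a linear system in the 3 coefficients.
Solving, g(n) = 3n² - 4n + 4.
The coefficient of n is -4.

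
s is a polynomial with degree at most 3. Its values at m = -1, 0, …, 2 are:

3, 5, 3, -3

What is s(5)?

-45

First differences: 2, -2, -6. Second differences: -4, -4.
Level-2 differences are constant, so s has degree 2.
Fitting a degree-2 polynomial gives s(m) = -2m² + 5.
Then s(5) = -45.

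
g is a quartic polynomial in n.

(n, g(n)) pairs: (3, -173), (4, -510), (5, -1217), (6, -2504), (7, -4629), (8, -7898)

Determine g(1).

Write g(n) = an^4 + bn³ + cn² + dn + e; the 6 given values yield a linear system in the 5 coefficients.
Solving, g(n) = -2n^4 + n³ - 3n² - 3n - 2.
Then g(1) = -9.

-9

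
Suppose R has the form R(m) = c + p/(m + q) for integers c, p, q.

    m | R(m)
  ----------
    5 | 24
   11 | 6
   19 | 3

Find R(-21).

(R(m) − c)(m + q) = p for each data point; the three points give a linear system in c and q, then p follows.
Solving: c = 0, q = -3, p = 48, so R(m) = 48/(m − 3).
Then R(-21) = 0 + 48/(-24) = -2.

-2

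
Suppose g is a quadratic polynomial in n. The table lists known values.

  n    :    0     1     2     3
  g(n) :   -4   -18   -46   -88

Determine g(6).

Write g(n) = an² + bn + c; the 4 given values yield a linear system in the 3 coefficients.
Solving, g(n) = -7n² - 7n - 4.
Then g(6) = -298.

-298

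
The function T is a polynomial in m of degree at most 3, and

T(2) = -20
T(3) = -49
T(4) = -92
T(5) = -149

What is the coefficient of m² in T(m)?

-7

Write T(m) = am³ + bm² + cm + d; the 4 given values yield a linear system in the 4 coefficients.
Solving, the leading coefficient vanishes, and T(m) = -7m² + 6m - 4.
The coefficient of m² is -7.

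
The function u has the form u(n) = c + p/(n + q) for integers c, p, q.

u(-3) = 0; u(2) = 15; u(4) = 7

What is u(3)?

9

(u(n) − c)(n + q) = p for each data point; the three points give a linear system in c and q, then p follows.
Solving: c = 3, q = -1, p = 12, so u(n) = 3 + 12/(n − 1).
Then u(3) = 3 + 12/2 = 9.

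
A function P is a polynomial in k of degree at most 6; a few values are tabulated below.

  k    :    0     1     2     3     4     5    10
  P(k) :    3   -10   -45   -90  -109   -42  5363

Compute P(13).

Write P(k) = ak^6 + bk^5 + ck^4 + dk³ + ek² + pk + q; the 7 given values yield a linear system in the 7 coefficients.
Solving, the top 2 coefficients vanish, and P(k) = k^4 - 4k³ - 6k² - 4k + 3.
Then P(13) = 18710.

18710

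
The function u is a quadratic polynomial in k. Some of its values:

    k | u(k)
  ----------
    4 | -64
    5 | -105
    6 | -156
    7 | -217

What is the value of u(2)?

First differences: -41, -51, -61. Second differences: -10, -10.
Level-2 differences are constant, so u has degree 2.
Fitting a degree-2 polynomial gives u(k) = -5k² + 4k.
Then u(2) = -12.

-12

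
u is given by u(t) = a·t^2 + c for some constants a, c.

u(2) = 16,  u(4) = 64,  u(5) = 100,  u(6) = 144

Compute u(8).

From u(2) = 16 and u(4) = 64: 4a + c = 16 and 16a + c = 64.
Subtracting: 12a = 48, so a = 4; then c = 16 − 4·4 = 0.
So u(t) = 4t² + 0, and u(8) = 256.

256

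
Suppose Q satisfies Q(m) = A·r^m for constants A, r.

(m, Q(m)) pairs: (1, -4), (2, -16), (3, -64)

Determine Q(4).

Consecutive ratio: -16/(-4) = 4, and -64/(-16) = 4, so r = 4.
Then A·4^1 = -4 gives A = -1, and Q(m) = -1·4^m.
Q(4) = -1·4^4 = -256.

-256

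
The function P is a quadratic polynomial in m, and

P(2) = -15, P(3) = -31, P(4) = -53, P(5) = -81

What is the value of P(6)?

Write P(m) = am² + bm + c; the 4 given values yield a linear system in the 3 coefficients.
Solving, P(m) = -3m² - m - 1.
Then P(6) = -115.

-115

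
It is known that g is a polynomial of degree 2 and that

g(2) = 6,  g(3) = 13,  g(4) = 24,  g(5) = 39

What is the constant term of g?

Write g(k) = ak² + bk + c; the 4 given values yield a linear system in the 3 coefficients.
Solving, g(k) = 2k² - 3k + 4.
The constant term is g(0) = 4.

4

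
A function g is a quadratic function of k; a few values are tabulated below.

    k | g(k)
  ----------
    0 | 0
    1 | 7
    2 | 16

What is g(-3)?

Write g(k) = ak² + bk + c; the 3 given values yield a linear system in the 3 coefficients.
Solving, g(k) = k² + 6k.
Then g(-3) = -9.

-9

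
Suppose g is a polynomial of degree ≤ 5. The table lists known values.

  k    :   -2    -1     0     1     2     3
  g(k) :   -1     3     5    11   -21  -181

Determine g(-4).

-279

First differences: 4, 2, 6, -32, -160. Second differences: -2, 4, -38, -128. Third differences: 6, -42, -90. Fourth differences: -48, -48.
Level-4 differences are constant, so g has degree 4.
Fitting a degree-4 polynomial gives g(k) = -2k^4 - 3k³ + 4k² + 7k + 5.
Then g(-4) = -279.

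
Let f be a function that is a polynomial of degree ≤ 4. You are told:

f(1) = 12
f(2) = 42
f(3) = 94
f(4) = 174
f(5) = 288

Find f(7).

First differences: 30, 52, 80, 114. Second differences: 22, 28, 34. Third differences: 6, 6.
Level-3 differences are constant, so f has degree 3.
Fitting a degree-3 polynomial gives f(m) = m³ + 5m² + 8m - 2.
Then f(7) = 642.

642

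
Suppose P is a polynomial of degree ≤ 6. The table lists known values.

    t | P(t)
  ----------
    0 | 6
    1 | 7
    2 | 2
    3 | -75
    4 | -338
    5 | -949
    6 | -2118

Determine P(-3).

-93

First differences: 1, -5, -77, -263, -611, -1169. Second differences: -6, -72, -186, -348, -558. Third differences: -66, -114, -162, -210. Fourth differences: -48, -48, -48.
Level-4 differences are constant, so P has degree 4.
Fitting a degree-4 polynomial gives P(t) = -2t^4 + t³ + 8t² - 6t + 6.
Then P(-3) = -93.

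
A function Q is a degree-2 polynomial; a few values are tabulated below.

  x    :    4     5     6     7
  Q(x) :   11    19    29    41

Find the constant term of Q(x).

-1

First differences: 8, 10, 12. Second differences: 2, 2.
Level-2 differences are constant, so Q has degree 2.
Fitting a degree-2 polynomial gives Q(x) = x² - x - 1.
The constant term is Q(0) = -1.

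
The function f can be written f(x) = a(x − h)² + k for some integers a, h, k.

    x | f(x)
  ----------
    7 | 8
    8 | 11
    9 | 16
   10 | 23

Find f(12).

First differences 3, 5, 7; second difference 2 = 2a, so a = 1.
Expanding, the x-coefficient is −2ah = -2h; matching it to the data gives h = 6, and then k = 7.
So f(x) = 1(x − 6)² + 7.
f(12) = 1·6² + 7 = 43.

43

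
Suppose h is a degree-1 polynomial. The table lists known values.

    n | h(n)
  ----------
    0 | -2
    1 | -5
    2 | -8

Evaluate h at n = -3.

7

Write h(n) = an + b; the 3 given values yield a linear system in the 2 coefficients.
Solving, h(n) = -3n - 2.
Then h(-3) = 7.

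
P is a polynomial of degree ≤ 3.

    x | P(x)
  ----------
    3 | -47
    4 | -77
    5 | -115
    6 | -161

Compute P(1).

-11

First differences: -30, -38, -46. Second differences: -8, -8.
Level-2 differences are constant, so P has degree 2.
Fitting a degree-2 polynomial gives P(x) = -4x² - 2x - 5.
Then P(1) = -11.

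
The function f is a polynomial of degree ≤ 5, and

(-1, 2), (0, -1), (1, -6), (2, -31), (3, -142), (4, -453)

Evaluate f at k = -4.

-541

First differences: -3, -5, -25, -111, -311. Second differences: -2, -20, -86, -200. Third differences: -18, -66, -114. Fourth differences: -48, -48.
Level-4 differences are constant, so f has degree 4.
Fitting a degree-4 polynomial gives f(k) = -2k^4 + k³ + k² - 5k - 1.
Then f(-4) = -541.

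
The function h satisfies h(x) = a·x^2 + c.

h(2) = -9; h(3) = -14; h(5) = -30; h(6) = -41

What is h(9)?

From h(2) = -9 and h(3) = -14: 4a + c = -9 and 9a + c = -14.
Subtracting: 5a = -5, so a = -1; then c = -9 − (-1)·4 = -5.
So h(x) = -1x² − 5, and h(9) = -86.

-86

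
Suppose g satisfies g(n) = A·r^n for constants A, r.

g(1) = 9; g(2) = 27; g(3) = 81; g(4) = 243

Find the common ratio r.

3

Consecutive ratio: 27/9 = 3, and 81/27 = 3, so r = 3.
Then A·3^1 = 9 gives A = 3, and g(n) = 3·3^n.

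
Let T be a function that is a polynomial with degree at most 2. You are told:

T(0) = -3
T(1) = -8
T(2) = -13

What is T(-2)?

7

First differences: -5, -5.
Level-1 differences are constant, so T has degree 1.
Fitting a degree-1 polynomial gives T(x) = -5x - 3.
Then T(-2) = 7.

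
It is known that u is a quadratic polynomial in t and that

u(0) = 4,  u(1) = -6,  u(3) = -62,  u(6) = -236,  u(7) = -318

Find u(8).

-412

Write u(t) = at² + bt + c; the 5 given values yield a linear system in the 3 coefficients.
Solving, u(t) = -6t² - 4t + 4.
Then u(8) = -412.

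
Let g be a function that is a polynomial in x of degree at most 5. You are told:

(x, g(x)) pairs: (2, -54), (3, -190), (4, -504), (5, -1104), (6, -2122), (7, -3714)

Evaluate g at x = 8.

-6060

First differences: -136, -314, -600, -1018, -1592. Second differences: -178, -286, -418, -574. Third differences: -108, -132, -156. Fourth differences: -24, -24.
Level-4 differences are constant, so g has degree 4.
Fitting a degree-4 polynomial gives g(x) = -x^4 - 4x³ + 2x² - 5x - 4.
Then g(8) = -6060.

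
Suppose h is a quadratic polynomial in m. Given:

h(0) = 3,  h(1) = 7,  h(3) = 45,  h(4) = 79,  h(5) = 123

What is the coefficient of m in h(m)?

Write h(m) = am² + bm + c; the 5 given values yield a linear system in the 3 coefficients.
Solving, h(m) = 5m² - m + 3.
The coefficient of m is -1.

-1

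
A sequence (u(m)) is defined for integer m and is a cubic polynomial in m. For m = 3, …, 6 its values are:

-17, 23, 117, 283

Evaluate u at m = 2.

-21

Write u(m) = am³ + bm² + cm + d; the 4 given values yield a linear system in the 4 coefficients.
Solving, u(m) = 3m³ - 9m² - 8m + 7.
Then u(2) = -21.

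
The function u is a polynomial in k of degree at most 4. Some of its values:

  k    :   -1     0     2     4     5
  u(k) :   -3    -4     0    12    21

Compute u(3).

5

Write u(k) = ak^4 + bk³ + ck² + dk + e; the 5 given values yield a linear system in the 5 coefficients.
Solving, the top 2 coefficients vanish, and u(k) = k² - 4.
Then u(3) = 5.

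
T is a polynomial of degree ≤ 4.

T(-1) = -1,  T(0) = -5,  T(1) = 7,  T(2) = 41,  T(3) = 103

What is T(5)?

335

First differences: -4, 12, 34, 62. Second differences: 16, 22, 28. Third differences: 6, 6.
Level-3 differences are constant, so T has degree 3.
Fitting a degree-3 polynomial gives T(t) = t³ + 8t² + 3t - 5.
Then T(5) = 335.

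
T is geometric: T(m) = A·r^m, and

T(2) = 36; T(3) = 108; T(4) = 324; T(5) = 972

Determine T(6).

Consecutive ratio: 108/36 = 3, and 324/108 = 3, so r = 3.
Then A·3^2 = 36 gives A = 4, and T(m) = 4·3^m.
T(6) = 4·3^6 = 2916.

2916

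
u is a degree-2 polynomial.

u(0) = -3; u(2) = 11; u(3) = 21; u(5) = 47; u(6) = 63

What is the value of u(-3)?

-9

Write u(m) = am² + bm + c; the 5 given values yield a linear system in the 3 coefficients.
Solving, u(m) = m² + 5m - 3.
Then u(-3) = -9.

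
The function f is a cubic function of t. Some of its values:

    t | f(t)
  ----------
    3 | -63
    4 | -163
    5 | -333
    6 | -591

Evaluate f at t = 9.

Write f(t) = at³ + bt² + ct + d; the 4 given values yield a linear system in the 4 coefficients.
Solving, f(t) = -3t³ + t² + 4t - 3.
Then f(9) = -2073.

-2073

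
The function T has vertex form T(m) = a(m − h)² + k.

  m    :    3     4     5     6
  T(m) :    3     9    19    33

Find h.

First differences 6, 10, 14; second difference 4 = 2a, so a = 2.
Expanding, the m-coefficient is −2ah = -4h; matching it to the data gives h = 2, and then k = 1.
So T(m) = 2(m − 2)² + 1.
Hence h = 2.

2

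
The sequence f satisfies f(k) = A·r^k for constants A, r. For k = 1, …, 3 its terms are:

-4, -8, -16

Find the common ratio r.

2

Consecutive ratio: -8/(-4) = 2, and -16/(-8) = 2, so r = 2.
Then A·2^1 = -4 gives A = -2, and f(k) = -2·2^k.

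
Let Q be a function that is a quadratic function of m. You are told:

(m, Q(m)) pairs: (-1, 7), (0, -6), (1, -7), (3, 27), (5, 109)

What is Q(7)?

Write Q(m) = am² + bm + c; the 5 given values yield a linear system in the 3 coefficients.
Solving, Q(m) = 6m² - 7m - 6.
Then Q(7) = 239.

239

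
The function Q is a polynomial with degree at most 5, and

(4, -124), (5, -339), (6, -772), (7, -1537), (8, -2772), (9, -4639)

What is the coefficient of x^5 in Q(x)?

0

First differences: -215, -433, -765, -1235, -1867. Second differences: -218, -332, -470, -632. Third differences: -114, -138, -162. Fourth differences: -24, -24.
Level-4 differences are constant, so Q has degree 4.
Fitting a degree-4 polynomial gives Q(x) = -x^4 + 3x³ - 3x² - 2x - 4.
The coefficient of x^5 is 0.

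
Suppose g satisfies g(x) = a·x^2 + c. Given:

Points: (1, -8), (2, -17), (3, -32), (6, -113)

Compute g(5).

-80

From g(1) = -8 and g(2) = -17: 1a + c = -8 and 4a + c = -17.
Subtracting: 3a = -9, so a = -3; then c = -8 − (-3)·1 = -5.
So g(x) = -3x² − 5, and g(5) = -80.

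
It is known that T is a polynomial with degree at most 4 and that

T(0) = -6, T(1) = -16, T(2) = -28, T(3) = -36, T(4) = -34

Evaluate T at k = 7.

92

Write T(k) = ak^4 + bk³ + ck² + dk + e; the 5 given values yield a linear system in the 5 coefficients.
Solving, the leading coefficient vanishes, and T(k) = k³ - 4k² - 7k - 6.
Then T(7) = 92.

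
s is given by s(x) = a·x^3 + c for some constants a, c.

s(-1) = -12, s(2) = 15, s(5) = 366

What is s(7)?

1020

From s(-1) = -12 and s(2) = 15: -1a + c = -12 and 8a + c = 15.
Subtracting: 9a = 27, so a = 3; then c = -12 − 3·(-1) = -9.
So s(x) = 3x³ − 9, and s(7) = 1020.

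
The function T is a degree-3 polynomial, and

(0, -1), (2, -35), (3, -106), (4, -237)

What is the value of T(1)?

-6

Write T(t) = at³ + bt² + ct + d; the 4 given values yield a linear system in the 4 coefficients.
Solving, T(t) = -3t³ - 3t² + t - 1.
Then T(1) = -6.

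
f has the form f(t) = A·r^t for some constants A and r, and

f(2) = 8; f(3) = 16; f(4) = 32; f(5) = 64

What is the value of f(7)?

Consecutive ratio: 16/8 = 2, and 32/16 = 2, so r = 2.
Then A·2^2 = 8 gives A = 2, and f(t) = 2·2^t.
f(7) = 2·2^7 = 256.

256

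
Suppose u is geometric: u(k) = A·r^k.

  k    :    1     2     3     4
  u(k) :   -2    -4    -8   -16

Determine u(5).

-32

Consecutive ratio: -4/(-2) = 2, and -8/(-4) = 2, so r = 2.
Then A·2^1 = -2 gives A = -1, and u(k) = -1·2^k.
u(5) = -1·2^5 = -32.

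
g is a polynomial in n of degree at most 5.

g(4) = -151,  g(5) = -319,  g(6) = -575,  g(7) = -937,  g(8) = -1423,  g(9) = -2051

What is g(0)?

First differences: -168, -256, -362, -486, -628. Second differences: -88, -106, -124, -142. Third differences: -18, -18, -18.
Level-3 differences are constant, so g has degree 3.
Fitting a degree-3 polynomial gives g(n) = -3n³ + n² + 6n + 1.
The constant term is g(0) = 1.

1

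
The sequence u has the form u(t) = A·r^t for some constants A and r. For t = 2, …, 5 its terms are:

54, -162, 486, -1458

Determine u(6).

Consecutive ratio: -162/54 = -3, and 486/(-162) = -3, so r = -3.
Then A·(-3)^2 = 54 gives A = 6, and u(t) = 6·(-3)^t.
u(6) = 6·(-3)^6 = 4374.

4374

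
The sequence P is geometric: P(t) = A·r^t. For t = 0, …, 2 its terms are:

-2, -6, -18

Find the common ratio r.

Consecutive ratio: -6/(-2) = 3, and -18/(-6) = 3, so r = 3.
Then A·3^0 = -2 gives A = -2, and P(t) = -2·3^t.

3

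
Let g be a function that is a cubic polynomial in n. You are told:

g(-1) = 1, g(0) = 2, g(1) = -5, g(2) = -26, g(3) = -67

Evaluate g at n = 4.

-134

First differences: 1, -7, -21, -41. Second differences: -8, -14, -20. Third differences: -6, -6.
Level-3 differences are constant, so g has degree 3.
Fitting a degree-3 polynomial gives g(n) = -n³ - 4n² - 2n + 2.
Then g(4) = -134.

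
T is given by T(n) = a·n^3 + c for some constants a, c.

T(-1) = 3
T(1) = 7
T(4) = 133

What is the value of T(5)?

255

From T(-1) = 3 and T(1) = 7: -1a + c = 3 and 1a + c = 7.
Subtracting: 2a = 4, so a = 2; then c = 3 − 2·(-1) = 5.
So T(n) = 2n³ + 5, and T(5) = 255.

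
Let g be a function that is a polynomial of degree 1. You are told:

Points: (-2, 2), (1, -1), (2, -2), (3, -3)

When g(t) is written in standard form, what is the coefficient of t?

-1

Write g(t) = at + b; the 4 given values yield a linear system in the 2 coefficients.
Solving, g(t) = -t.
The coefficient of t is -1.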